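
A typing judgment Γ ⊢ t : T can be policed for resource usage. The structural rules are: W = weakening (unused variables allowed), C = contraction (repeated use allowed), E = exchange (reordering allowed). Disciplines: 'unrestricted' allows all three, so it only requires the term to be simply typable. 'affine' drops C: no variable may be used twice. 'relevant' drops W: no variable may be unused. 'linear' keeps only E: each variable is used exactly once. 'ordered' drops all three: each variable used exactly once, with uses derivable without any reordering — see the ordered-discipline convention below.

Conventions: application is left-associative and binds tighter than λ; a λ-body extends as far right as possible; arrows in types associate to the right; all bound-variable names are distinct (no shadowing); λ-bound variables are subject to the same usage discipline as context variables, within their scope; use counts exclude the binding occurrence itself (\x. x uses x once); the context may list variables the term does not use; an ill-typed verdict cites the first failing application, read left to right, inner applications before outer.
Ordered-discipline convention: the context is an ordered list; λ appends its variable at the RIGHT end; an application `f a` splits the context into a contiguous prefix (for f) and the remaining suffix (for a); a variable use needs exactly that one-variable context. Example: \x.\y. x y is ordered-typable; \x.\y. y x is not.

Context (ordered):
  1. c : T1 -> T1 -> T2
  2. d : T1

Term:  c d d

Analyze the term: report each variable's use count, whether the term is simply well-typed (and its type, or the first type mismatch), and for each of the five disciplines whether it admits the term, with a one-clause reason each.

variable uses: c ×1; d ×2
left-to-right use order: c, d, d
typing: well-typed at T2
ordered ✗ (repeated use of d ×2)
linear ✗ (repeated use of d ×2)
affine ✗ (repeated use of d ×2)
relevant ✓ (c, d: all used, weakening unneeded)
unrestricted ✓ (simply typable at T2; W, C, E all held)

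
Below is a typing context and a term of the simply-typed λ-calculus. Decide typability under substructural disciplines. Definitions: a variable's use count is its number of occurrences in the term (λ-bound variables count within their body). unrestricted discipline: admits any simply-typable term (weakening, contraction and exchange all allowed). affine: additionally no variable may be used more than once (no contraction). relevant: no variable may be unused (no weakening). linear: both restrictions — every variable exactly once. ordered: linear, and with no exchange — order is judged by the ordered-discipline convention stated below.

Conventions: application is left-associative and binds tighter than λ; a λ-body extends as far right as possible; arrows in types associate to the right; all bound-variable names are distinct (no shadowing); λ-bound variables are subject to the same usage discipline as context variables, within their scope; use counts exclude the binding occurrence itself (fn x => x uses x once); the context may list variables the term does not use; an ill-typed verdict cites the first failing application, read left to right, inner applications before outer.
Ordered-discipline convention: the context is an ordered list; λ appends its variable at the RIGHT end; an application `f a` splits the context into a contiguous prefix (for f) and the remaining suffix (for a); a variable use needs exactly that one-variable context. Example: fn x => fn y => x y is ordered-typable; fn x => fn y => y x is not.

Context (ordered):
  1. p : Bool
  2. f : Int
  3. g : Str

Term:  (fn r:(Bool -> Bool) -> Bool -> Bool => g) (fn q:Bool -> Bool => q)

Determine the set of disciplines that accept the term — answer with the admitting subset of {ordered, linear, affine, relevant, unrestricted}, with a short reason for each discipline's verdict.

accepted by: affine, unrestricted
usage: p: 0; f: 0; g: 1; r (bound): 0; q (bound): 1
use order (left to right): g, q
typing: well-typed at Str
ordered ✗ (p, f, r left unused)
linear ✗ (p, f, r left unused)
affine ✓ (p, f, g, r, q: no repeats, contraction unneeded)
relevant ✗ (p, f, r left unused)
unrestricted ✓ (well-typed at Str; no restrictions here)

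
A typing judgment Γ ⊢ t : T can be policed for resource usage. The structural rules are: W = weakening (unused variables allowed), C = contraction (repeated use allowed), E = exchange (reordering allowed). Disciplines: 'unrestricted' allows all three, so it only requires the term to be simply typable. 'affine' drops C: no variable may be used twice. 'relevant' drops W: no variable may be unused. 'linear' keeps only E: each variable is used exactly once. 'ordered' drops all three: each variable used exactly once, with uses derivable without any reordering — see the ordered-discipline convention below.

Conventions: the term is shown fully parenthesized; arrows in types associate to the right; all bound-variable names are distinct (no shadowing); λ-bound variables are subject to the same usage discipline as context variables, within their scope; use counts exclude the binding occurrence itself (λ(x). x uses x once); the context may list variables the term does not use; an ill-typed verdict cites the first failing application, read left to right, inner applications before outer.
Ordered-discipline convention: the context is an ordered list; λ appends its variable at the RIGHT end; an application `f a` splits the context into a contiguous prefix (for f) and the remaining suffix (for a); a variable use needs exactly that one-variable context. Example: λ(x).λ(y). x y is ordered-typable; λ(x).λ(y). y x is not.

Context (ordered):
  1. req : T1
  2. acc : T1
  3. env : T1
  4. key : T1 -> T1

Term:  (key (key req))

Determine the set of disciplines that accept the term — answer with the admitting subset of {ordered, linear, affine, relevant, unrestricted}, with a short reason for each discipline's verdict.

admitted by: unrestricted
variable uses: req: 1×; acc: 0×; env: 0×; key: 2×
use order (left to right): key, key, req
typing: the term checks, with type T1
ordered ✗ (uses contraction: key ×2; acc, env never used (weakening))
linear ✗ (uses contraction: key ×2; acc, env never used (weakening))
affine ✗ (uses contraction: key ×2)
relevant ✗ (acc, env never used (weakening))
unrestricted ✓ (typability at T1 is all that's needed)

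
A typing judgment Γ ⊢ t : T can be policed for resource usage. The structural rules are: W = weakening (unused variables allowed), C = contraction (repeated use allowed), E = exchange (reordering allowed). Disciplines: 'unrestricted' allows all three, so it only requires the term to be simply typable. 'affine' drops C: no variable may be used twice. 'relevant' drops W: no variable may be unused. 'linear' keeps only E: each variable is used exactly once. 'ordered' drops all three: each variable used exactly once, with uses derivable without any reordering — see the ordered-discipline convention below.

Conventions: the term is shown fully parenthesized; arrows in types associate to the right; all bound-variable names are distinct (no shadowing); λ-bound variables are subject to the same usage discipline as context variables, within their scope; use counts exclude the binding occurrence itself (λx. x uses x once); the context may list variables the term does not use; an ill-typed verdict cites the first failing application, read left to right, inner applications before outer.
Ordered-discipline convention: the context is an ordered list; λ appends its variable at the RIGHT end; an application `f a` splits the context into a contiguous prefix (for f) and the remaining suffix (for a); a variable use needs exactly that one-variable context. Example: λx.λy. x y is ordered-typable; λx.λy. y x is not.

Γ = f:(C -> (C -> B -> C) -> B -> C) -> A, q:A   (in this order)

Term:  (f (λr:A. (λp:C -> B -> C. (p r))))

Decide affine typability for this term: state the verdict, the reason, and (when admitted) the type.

no — a type mismatch blocks all five
use counts: f ×1; q ×0; r (λ-bound) ×1; p (λ-bound) ×1
left-to-right use order: f, p, r
typing: ill-typed: a function awaiting C gets A
all disciplines: ordered ✗ | linear ✗ | affine ✗ | relevant ✗ | unrestricted ✗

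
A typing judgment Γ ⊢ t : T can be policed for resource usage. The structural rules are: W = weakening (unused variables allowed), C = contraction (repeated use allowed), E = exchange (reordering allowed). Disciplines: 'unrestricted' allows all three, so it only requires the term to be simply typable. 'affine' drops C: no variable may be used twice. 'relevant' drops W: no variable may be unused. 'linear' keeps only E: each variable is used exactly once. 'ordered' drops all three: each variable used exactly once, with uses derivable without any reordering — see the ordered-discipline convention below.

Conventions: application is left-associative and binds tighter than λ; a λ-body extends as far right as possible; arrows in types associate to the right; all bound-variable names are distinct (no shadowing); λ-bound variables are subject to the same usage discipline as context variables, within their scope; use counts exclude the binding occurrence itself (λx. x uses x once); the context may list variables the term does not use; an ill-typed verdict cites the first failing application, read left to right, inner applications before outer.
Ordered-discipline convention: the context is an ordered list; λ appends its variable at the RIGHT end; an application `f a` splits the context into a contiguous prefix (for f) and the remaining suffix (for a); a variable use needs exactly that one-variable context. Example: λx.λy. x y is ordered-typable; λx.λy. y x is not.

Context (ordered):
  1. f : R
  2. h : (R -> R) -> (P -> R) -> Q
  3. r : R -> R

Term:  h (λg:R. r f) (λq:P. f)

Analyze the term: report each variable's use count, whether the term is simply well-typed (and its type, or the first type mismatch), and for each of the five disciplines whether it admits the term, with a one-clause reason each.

usage: f ×2; h ×1; r ×1; g (λ-bound) ×0; q (λ-bound) ×0
use order (left to right): h, r, f, f
typing: well-typed at Q
ordered: ✗, needs contraction — f ×2; needs weakening: g, q unused
linear: ✗, needs contraction — f ×2; needs weakening: g, q unused
affine: ✗, needs contraction — f ×2
relevant: ✗, needs weakening: g, q unused
unrestricted: ✓, well-typed at Q; no restrictions here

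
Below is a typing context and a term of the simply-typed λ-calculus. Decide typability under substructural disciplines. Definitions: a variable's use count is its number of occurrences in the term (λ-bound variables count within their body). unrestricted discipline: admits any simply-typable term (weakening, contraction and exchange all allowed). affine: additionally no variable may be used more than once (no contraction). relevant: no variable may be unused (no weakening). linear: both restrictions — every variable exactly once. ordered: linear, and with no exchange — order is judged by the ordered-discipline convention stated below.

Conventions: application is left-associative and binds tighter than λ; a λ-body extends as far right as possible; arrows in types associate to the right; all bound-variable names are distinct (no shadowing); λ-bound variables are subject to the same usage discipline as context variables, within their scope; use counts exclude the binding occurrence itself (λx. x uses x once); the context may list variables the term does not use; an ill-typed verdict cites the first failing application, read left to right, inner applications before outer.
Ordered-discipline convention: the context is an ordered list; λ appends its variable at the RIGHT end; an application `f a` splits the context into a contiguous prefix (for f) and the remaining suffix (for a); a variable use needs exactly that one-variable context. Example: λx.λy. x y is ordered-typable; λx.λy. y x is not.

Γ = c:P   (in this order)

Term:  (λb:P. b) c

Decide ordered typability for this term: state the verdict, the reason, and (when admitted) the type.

yes — c, b: once each, no exchange needed; term : P
use counts: c: 1×, b (λ-bound): 1×
use order (left to right): b, c
typing: ✓ — P
across the five disciplines: ordered ✓ | linear ✓ | affine ✓ | relevant ✓ | unrestricted ✓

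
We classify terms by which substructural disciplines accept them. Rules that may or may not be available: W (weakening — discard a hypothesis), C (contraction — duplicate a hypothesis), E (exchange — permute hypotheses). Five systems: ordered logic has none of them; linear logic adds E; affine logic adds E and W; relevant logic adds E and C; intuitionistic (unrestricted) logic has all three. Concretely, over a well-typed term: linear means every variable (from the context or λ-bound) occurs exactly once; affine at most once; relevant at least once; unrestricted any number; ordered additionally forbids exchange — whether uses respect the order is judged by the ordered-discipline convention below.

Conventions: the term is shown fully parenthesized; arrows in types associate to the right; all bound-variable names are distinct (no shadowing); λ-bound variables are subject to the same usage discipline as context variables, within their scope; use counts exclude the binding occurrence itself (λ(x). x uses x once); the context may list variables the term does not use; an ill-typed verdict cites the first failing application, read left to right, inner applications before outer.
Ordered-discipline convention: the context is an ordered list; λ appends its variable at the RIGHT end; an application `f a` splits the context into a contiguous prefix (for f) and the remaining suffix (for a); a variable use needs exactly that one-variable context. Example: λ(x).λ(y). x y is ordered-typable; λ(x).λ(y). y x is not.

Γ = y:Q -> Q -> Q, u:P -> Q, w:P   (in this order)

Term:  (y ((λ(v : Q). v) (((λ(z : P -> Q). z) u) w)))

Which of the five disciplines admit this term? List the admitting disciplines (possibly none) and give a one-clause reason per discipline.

admitted in: ordered, linear, affine, relevant, unrestricted
counts: y: 1×; u: 1×; w: 1×; v (λ-bound): 1×; z (λ-bound): 1×
order of uses: y, v, z, u, w
typing: well-typed — term : Q -> Q
ordered ✓ (y, u, w, v, z once each; derivable with no W/C/E)
linear ✓ (each of y, u, w, v, z used exactly once)
affine ✓ (y, u, w, v, z: no repeats, contraction unneeded)
relevant ✓ (at least one use each (y, u, w, v, z))
unrestricted ✓ (simply typable at Q -> Q; W, C, E all held)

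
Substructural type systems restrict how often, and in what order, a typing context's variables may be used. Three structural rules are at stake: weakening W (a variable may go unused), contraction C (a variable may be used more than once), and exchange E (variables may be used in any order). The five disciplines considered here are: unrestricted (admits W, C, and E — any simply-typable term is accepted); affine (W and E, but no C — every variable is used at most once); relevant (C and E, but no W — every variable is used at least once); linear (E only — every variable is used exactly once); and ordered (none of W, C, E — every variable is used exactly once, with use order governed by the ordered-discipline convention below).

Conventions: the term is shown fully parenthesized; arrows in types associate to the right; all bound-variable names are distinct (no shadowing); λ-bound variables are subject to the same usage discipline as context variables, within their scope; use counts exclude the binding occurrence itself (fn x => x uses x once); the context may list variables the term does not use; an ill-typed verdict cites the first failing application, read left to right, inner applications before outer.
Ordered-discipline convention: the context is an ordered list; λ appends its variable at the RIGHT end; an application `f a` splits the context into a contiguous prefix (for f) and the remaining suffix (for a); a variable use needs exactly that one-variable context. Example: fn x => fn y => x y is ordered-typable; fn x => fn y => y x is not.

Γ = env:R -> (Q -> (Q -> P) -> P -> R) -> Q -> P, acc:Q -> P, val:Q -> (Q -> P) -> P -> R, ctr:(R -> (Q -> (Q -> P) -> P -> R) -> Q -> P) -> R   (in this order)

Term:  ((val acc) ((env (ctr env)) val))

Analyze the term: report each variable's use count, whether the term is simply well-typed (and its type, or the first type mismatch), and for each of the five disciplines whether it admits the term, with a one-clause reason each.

use counts: env=2; acc=1; val=2; ctr=1
use order (left to right): val, acc, env, ctr, env, val
typing: ill-typed: a function awaiting Q gets Q -> P
ordered: ✗ — not simply typable
linear: ✗ — fails simple typing
affine: ✗ — a type mismatch blocks all five
relevant: ✗ — the type mismatch rejects it
unrestricted: ✗ — not simply typable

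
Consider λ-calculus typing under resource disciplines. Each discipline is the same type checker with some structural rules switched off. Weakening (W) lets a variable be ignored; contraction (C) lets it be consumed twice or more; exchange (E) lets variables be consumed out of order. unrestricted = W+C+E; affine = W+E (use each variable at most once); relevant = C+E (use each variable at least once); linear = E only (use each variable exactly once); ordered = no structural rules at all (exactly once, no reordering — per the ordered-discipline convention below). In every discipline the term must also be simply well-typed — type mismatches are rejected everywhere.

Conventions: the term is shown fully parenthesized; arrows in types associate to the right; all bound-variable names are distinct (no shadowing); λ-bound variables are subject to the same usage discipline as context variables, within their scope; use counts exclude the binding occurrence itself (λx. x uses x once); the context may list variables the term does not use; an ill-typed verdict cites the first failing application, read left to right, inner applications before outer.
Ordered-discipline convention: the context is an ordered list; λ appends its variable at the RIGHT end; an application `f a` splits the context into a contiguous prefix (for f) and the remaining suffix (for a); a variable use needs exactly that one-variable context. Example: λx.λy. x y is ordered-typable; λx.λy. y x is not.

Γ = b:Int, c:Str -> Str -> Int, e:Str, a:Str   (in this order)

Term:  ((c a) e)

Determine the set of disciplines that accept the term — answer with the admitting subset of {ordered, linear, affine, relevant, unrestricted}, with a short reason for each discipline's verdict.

accepted by: affine, unrestricted
usage: b ×0; c ×1; e ×1; a ×1
uses in reading order: c, a, e
typing: the term checks, with type Int
ordered: ✗, b never used (weakening)
linear: ✗, b never used (weakening)
affine: ✓, no duplicate uses among b, c, e, a
relevant: ✗, b never used (weakening)
unrestricted: ✓, type-checks (Int) and nothing is barred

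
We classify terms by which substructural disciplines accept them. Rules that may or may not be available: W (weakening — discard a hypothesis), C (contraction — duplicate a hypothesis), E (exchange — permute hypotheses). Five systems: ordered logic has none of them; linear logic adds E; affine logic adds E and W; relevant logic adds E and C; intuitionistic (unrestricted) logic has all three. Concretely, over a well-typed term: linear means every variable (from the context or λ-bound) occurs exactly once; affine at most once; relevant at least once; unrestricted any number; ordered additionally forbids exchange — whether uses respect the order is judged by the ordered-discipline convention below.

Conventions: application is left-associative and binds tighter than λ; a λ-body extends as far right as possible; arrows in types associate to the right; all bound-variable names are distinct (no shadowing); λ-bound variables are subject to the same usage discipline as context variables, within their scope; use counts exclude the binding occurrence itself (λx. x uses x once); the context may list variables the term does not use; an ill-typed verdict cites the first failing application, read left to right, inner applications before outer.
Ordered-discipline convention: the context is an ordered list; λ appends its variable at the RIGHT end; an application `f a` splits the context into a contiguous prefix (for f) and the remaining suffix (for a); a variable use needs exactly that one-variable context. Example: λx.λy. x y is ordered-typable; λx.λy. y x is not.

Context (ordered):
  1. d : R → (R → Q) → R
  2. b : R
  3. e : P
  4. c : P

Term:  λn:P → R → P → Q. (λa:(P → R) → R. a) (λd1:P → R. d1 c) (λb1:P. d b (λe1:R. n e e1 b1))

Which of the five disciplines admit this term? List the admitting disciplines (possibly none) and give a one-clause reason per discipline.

accepted by: linear, affine, relevant, unrestricted
counts: d: 1×, b: 1×, e: 1×, c: 1×, n (λ-bound): 1×, a (λ-bound): 1×, d1 (λ-bound): 1×, b1 (λ-bound): 1×, e1 (λ-bound): 1×
order of uses: a, d1, c, d, b, n, e, e1, b1
typing: well-typed — term : (P → R → P → Q) → R
ordered: ✗ — needs exchange: uses follow a, d1, c, d, b, n, e, e1, b1
linear: ✓ — d, b, e, c, n, a, d1, b1, e1: one use apiece
affine: ✓ — no duplicate uses among d, b, e, c, n, a, d1, b1, e1
relevant: ✓ — every one of d, b, e, c, n, a, d1, b1, e1 appears
unrestricted: ✓ — simply typable at (P → R → P → Q) → R; W, C, E all held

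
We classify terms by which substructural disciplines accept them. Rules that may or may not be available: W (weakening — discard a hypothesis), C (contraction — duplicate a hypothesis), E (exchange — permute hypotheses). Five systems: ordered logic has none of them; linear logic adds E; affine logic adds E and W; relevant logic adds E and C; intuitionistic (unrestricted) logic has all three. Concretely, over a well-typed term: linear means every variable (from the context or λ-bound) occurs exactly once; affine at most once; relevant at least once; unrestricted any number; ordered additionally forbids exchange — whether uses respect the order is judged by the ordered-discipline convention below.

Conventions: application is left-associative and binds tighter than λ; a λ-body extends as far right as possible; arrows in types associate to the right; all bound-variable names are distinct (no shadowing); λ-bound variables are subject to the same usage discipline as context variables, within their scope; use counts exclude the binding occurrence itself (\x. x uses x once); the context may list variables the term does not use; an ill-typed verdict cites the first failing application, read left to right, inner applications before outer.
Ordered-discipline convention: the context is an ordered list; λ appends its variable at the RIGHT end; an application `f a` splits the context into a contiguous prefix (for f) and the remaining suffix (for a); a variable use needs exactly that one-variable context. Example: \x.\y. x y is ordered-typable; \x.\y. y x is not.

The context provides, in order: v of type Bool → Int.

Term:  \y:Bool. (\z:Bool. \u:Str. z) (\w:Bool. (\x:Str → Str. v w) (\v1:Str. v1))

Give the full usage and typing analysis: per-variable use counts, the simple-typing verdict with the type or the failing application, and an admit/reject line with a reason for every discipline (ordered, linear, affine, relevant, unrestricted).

variable uses: v=1; y [bound]=0; z [bound]=1; u [bound]=0; w [bound]=1; x [bound]=0; v1 [bound]=1
uses in reading order: z, v, w, v1
typing: ill-typed: argument of type Bool → Int where Bool is required
ordered ✗ (a type mismatch blocks all five)
linear ✗ (the type mismatch rejects it)
affine ✗ (not simply typable)
relevant ✗ (fails simple typing)
unrestricted ✗ (a type mismatch blocks all five)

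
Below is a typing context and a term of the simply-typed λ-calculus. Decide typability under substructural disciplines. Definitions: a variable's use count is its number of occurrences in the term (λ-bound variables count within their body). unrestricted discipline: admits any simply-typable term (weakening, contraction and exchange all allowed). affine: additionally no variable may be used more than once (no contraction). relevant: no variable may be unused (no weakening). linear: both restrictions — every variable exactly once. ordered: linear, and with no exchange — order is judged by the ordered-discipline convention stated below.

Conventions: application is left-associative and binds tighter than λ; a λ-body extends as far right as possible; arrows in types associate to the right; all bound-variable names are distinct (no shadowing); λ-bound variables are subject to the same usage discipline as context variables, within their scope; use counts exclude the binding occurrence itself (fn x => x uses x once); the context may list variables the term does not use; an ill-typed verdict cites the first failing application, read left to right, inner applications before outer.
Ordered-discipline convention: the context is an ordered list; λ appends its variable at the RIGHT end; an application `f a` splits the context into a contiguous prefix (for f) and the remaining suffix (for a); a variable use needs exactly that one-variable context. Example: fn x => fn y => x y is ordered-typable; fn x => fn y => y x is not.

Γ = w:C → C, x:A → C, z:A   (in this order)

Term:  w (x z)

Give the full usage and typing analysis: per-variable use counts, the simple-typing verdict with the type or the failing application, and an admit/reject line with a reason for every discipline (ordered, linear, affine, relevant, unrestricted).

counts: w: 1, x: 1, z: 1
left-to-right use order: w, x, z
typing: the term checks, with type C
ordered: ✓, single-use (w, x, z), ordered derivation ok
linear: ✓, exactly-once usage across w, x, z
affine: ✓, none of w, x, z used more than once
relevant: ✓, every one of w, x, z appears
unrestricted: ✓, type-checks (C) and nothing is barred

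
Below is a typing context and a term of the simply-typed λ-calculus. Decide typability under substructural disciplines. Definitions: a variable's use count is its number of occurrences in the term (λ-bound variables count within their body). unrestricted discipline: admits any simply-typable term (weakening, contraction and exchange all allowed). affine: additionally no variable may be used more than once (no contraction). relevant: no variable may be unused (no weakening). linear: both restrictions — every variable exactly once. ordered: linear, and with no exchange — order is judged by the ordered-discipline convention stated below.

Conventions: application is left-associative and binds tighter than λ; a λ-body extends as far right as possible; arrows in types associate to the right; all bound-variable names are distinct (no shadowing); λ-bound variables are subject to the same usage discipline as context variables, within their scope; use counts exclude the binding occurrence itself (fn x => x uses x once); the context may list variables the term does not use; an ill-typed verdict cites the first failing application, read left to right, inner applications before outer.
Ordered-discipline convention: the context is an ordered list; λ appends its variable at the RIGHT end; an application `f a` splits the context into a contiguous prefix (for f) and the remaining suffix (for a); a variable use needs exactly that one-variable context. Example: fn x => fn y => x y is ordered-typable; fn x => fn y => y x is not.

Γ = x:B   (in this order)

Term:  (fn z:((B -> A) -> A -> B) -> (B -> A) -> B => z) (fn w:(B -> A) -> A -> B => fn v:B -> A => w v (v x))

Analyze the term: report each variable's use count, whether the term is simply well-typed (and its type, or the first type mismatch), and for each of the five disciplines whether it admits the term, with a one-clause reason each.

variable uses: x=1; z (bound)=1; w (bound)=1; v (bound)=2
left-to-right use order: z, w, v, v, x
typing: ✓ — ((B -> A) -> A -> B) -> (B -> A) -> B
ordered ✗ (repeated use of v ×2)
linear ✗ (repeated use of v ×2)
affine ✗ (repeated use of v ×2)
relevant ✓ (x, z, w, v: all used, weakening unneeded)
unrestricted ✓ (typability at ((B -> A) -> A -> B) -> (B -> A) -> B is all that's needed)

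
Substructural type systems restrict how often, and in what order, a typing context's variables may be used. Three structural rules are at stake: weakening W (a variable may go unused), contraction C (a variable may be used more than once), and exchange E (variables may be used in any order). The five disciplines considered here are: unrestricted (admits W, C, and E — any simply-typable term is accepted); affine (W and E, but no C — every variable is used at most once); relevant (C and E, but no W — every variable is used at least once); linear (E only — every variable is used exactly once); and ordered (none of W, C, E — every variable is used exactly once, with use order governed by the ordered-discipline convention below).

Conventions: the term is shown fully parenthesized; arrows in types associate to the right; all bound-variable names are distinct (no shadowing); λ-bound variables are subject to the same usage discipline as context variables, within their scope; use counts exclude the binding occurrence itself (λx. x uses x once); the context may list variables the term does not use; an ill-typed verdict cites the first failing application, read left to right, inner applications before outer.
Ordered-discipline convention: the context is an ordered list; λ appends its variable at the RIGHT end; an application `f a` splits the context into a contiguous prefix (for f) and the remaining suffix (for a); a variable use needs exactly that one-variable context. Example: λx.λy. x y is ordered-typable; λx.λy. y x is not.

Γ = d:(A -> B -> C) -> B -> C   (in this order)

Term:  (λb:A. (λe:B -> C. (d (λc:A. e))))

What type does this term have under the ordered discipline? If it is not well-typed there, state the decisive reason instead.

not well-typed under ordered — needs weakening: b, c unused
counts: d: 1, b (bound): 0, e (bound): 1, c (bound): 0
use order (left to right): d, e
typing: well-typed at A -> (B -> C) -> B -> C
per-discipline verdicts: ordered ✗ · linear ✗ · affine ✓ · relevant ✗ · unrestricted ✓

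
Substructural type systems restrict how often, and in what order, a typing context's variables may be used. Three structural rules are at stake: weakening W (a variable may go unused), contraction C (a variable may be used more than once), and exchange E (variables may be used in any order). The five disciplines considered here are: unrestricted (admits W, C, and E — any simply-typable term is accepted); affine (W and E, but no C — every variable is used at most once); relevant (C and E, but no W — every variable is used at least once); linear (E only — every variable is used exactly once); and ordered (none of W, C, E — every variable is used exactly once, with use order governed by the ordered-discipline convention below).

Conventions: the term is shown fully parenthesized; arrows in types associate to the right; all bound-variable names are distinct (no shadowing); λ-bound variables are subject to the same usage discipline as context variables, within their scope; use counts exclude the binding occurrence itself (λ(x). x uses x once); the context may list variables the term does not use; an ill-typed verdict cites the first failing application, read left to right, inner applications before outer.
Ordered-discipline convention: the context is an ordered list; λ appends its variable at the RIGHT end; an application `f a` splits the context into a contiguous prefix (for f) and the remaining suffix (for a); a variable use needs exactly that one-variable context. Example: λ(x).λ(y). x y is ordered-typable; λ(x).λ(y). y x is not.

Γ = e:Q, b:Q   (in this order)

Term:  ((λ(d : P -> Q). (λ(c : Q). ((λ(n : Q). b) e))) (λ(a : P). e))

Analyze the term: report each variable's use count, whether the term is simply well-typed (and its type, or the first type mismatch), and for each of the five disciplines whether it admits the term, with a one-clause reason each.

use counts: e=2; b=1; d (bound)=0; c (bound)=0; n (bound)=0; a (bound)=0
uses in reading order: b, e, e
typing: ✓ — Q -> Q
ordered: ✗ — needs contraction — e ×2; d, c, n, a never used (weakening)
linear: ✗ — needs contraction — e ×2; d, c, n, a never used (weakening)
affine: ✗ — needs contraction — e ×2
relevant: ✗ — d, c, n, a never used (weakening)
unrestricted: ✓ — well-typed at Q -> Q; no restrictions here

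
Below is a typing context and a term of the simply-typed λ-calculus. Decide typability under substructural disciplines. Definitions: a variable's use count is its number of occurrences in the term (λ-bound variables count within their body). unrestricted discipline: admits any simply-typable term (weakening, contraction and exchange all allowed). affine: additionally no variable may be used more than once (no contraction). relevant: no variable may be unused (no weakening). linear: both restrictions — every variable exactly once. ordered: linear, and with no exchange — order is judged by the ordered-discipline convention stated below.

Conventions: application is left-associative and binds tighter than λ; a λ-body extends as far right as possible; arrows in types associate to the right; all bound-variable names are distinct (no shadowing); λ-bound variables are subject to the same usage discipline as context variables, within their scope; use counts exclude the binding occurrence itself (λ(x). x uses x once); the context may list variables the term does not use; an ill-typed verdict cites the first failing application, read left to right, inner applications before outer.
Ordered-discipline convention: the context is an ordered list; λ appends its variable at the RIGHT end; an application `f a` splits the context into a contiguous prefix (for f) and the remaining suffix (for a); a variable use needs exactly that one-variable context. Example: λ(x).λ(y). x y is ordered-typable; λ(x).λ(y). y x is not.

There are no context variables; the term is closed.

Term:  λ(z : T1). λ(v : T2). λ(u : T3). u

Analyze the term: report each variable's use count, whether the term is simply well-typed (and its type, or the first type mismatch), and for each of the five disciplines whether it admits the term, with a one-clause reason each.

use counts: z [bound]: 0, v [bound]: 0, u [bound]: 1
use order (left to right): u
typing: the term checks, with type T1 → T2 → T3 → T3
ordered ✗ (needs weakening: z, v unused)
linear ✗ (needs weakening: z, v unused)
affine ✓ (no duplicate uses among z, v, u)
relevant ✗ (needs weakening: z, v unused)
unrestricted ✓ (simply typable at T1 → T2 → T3 → T3; W, C, E all held)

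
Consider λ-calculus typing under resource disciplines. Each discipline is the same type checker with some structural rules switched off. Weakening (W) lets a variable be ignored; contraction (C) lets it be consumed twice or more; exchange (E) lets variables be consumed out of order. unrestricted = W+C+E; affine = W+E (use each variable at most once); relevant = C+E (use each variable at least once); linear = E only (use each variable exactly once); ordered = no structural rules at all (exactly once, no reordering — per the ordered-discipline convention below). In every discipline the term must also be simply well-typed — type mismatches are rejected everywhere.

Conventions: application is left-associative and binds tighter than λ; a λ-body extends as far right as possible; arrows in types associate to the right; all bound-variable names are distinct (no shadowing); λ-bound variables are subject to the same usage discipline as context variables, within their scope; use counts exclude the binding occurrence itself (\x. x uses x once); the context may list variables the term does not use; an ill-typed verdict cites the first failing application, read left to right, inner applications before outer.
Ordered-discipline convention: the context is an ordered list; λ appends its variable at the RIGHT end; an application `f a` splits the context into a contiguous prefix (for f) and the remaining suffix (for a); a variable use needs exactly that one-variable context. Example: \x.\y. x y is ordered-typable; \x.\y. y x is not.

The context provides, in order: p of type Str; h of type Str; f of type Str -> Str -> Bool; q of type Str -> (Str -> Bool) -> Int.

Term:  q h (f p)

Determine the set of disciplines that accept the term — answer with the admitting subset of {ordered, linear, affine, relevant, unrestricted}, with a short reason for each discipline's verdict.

admitting disciplines: linear, affine, relevant, unrestricted
use counts: p ×1; h ×1; f ×1; q ×1
uses in reading order: q, h, f, p
typing: the term checks, with type Int
ordered: ✗ — needs exchange: uses follow q, h, f, p
linear: ✓ — exactly-once usage across p, h, f, q
affine: ✓ — at most one use each (p, h, f, q)
relevant: ✓ — every one of p, h, f, q appears
unrestricted: ✓ — type-checks (Int) and nothing is barred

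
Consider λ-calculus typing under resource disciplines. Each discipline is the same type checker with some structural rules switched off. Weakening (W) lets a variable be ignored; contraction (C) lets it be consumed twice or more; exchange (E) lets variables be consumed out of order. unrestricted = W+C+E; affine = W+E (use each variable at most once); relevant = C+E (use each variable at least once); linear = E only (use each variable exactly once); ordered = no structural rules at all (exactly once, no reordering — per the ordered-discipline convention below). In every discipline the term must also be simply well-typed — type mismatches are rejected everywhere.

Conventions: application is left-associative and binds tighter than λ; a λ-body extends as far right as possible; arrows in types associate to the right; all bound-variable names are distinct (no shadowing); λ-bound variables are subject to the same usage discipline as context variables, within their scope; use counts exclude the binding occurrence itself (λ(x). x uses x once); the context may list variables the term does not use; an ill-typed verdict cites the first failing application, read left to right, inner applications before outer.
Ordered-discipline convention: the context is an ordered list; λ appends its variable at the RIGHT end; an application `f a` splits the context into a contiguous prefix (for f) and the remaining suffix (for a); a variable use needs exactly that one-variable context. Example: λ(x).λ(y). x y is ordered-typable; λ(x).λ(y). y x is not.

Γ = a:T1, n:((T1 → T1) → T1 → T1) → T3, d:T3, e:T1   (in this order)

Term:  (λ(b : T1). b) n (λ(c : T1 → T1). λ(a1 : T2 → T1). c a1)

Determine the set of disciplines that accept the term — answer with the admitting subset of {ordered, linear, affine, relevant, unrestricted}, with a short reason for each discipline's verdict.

admitted in: none
use counts: a=0, n=1, d=0, e=0, b [bound]=1, c [bound]=1, a1 [bound]=1
order of uses: b, n, c, a1
typing: ill-typed: an argument ((T1 → T1) → T1 → T1) → T3 mismatches the expected T1
ordered: ✗ — a type mismatch blocks all five
linear: ✗ — the type mismatch rejects it
affine: ✗ — not simply typable
relevant: ✗ — fails simple typing
unrestricted: ✗ — a type mismatch blocks all five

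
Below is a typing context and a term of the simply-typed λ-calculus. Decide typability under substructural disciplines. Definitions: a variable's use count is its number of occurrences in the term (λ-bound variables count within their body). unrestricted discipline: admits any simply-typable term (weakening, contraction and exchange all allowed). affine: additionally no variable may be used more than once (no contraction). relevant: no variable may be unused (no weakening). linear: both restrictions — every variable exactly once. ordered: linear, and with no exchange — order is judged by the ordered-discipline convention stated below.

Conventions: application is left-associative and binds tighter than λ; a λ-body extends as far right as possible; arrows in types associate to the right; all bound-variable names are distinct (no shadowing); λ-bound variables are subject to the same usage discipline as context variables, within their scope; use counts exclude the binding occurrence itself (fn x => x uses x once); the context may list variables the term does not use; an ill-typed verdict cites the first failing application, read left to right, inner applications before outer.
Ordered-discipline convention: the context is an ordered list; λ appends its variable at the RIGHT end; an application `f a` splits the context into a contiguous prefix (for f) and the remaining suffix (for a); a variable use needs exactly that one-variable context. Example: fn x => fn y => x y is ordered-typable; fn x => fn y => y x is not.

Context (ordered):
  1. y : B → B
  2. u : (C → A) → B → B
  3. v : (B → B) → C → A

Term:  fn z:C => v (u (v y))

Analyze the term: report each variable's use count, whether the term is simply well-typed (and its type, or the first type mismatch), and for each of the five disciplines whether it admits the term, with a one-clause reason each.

use counts: y ×1; u ×1; v ×2; z (λ-bound) ×0
order of uses: v, u, v, y
typing: ✓ — C → C → A
ordered: ✗, repeated use of v ×2; z left unused
linear: ✗, repeated use of v ×2; z left unused
affine: ✗, repeated use of v ×2
relevant: ✗, z left unused
unrestricted: ✓, type-checks (C → C → A) and nothing is barred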